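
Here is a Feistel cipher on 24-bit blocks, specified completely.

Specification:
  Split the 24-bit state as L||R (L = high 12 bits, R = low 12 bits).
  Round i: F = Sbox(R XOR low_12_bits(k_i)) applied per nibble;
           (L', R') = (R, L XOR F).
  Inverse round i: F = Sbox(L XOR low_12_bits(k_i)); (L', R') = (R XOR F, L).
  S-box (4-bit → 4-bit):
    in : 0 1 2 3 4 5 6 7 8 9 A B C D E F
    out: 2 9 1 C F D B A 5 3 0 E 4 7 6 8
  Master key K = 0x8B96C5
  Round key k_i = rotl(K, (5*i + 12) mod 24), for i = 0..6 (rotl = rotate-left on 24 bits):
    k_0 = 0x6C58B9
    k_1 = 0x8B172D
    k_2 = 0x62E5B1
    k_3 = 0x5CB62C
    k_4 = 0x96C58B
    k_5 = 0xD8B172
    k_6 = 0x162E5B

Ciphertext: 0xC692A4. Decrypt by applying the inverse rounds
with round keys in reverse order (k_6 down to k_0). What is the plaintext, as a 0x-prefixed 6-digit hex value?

s_0 = ciphertext = 0xC692A4
s_1 = InvRound(s_0, k_6) = 0x365C69
s_2 = InvRound(s_1, k_5) = 0xDF3365
s_3 = InvRound(s_2, k_4) = 0x6C0DF3
s_4 = InvRound(s_3, k_3) = 0xF976C0
s_5 = InvRound(s_4, k_2) = 0x6DBF97
s_6 = InvRound(s_5, k_1) = 0x61C6DB
s_7 = InvRound(s_6, k_0) = 0x0D661C

0x0D661C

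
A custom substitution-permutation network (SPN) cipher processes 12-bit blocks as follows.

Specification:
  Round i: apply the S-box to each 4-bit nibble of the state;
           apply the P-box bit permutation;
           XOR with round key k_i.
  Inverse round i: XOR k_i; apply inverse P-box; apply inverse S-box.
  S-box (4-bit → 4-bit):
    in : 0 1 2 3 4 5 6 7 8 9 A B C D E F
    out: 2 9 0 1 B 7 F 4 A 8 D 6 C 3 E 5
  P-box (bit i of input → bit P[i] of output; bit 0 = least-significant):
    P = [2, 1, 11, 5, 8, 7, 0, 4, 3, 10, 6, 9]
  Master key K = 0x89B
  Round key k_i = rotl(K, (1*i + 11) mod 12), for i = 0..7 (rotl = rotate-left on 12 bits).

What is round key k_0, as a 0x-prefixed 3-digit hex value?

0xC4D

K = 0x89B
k_0 = rotl(K, (1*0+11) mod 12) = rotl(K, 11) = 0xC4D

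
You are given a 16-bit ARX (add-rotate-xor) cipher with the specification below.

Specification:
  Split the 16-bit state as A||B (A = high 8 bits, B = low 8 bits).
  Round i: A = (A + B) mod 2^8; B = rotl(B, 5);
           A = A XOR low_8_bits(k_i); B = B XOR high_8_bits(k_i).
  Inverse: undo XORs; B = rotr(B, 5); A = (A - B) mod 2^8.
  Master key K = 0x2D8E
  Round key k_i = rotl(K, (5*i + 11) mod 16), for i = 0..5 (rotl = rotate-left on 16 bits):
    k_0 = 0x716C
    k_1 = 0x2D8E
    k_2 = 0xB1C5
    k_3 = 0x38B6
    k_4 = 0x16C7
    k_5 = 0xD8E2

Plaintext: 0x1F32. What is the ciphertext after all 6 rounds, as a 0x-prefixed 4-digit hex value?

s_0 = plaintext = 0x1F32
s_1 = Round(s_0, k_0) = 0x3D37
s_2 = Round(s_1, k_1) = 0xFACB
s_3 = Round(s_2, k_2) = 0x00C8
s_4 = Round(s_3, k_3) = 0x7E21
s_5 = Round(s_4, k_4) = 0x5832
s_6 = Round(s_5, k_5) = 0x689E

0x689E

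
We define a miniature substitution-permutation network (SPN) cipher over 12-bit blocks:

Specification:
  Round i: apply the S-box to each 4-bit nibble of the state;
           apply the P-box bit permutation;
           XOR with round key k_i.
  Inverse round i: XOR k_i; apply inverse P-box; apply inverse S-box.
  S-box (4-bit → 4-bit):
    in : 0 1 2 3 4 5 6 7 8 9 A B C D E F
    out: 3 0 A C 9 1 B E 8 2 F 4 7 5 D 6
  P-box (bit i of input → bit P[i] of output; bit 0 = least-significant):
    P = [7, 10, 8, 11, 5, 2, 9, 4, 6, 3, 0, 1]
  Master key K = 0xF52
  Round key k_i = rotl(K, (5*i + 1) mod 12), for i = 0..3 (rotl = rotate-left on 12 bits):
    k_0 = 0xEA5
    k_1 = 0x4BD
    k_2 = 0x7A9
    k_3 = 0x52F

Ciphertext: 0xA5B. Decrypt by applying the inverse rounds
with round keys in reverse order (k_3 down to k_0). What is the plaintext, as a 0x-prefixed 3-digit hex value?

0x072

s_0 = ciphertext = 0xA5B
s_1 = InvRound(s_0, k_3) = 0x5A7
s_2 = InvRound(s_1, k_2) = 0x2F1
s_3 = InvRound(s_2, k_1) = 0x0F9
s_4 = InvRound(s_3, k_0) = 0x072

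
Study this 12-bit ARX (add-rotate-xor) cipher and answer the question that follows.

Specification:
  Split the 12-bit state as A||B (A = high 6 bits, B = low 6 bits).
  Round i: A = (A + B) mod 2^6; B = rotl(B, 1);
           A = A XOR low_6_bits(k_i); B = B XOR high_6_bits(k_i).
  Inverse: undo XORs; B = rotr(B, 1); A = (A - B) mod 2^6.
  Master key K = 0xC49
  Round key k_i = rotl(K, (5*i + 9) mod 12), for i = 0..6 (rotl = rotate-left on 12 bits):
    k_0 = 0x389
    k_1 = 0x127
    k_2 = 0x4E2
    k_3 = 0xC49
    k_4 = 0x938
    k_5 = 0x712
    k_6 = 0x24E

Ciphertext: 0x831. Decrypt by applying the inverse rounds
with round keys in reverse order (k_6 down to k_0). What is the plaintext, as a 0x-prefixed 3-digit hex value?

0xE52

s_0 = ciphertext = 0x831
s_1 = InvRound(s_0, k_6) = 0x49C
s_2 = InvRound(s_1, k_5) = 0x000
s_3 = InvRound(s_2, k_4) = 0x992
s_4 = InvRound(s_3, k_3) = 0xFB1
s_5 = InvRound(s_4, k_2) = 0x2D1
s_6 = InvRound(s_5, k_1) = 0x0AA
s_7 = InvRound(s_6, k_0) = 0xE52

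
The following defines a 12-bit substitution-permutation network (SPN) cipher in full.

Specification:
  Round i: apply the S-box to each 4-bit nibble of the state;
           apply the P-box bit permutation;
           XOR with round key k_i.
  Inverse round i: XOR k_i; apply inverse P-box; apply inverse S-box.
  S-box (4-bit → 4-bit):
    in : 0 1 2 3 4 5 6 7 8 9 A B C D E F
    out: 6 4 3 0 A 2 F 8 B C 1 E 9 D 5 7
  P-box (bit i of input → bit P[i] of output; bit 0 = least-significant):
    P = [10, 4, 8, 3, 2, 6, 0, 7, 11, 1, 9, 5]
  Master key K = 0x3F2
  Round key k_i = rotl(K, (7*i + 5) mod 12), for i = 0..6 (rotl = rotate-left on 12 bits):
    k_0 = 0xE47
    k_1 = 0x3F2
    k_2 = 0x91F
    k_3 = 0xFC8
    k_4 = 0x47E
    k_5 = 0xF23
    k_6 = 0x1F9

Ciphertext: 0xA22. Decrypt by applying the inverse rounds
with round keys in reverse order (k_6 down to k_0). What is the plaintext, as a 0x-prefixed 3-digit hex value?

s_0 = ciphertext = 0xA22
s_1 = InvRound(s_0, k_6) = 0xFBB
s_2 = InvRound(s_1, k_5) = 0x374
s_3 = InvRound(s_2, k_4) = 0x03D
s_4 = InvRound(s_3, k_3) = 0xD6F
s_5 = InvRound(s_4, k_2) = 0x752
s_6 = InvRound(s_5, k_1) = 0x77A
s_7 = InvRound(s_6, k_0) = 0xCEB

0xCEB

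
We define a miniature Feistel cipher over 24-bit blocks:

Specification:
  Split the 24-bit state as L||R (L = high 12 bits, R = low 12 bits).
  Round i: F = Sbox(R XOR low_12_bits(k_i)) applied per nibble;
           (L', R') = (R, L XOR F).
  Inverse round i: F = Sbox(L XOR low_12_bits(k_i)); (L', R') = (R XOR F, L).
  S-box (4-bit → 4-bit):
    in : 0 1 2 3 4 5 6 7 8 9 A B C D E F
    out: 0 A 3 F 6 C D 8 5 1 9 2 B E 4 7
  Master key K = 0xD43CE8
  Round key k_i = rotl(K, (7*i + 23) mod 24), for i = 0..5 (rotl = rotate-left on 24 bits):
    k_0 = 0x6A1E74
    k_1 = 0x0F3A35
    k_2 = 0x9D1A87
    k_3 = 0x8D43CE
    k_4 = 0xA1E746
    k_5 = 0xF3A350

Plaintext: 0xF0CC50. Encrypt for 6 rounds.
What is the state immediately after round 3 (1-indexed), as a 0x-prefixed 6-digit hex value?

0x157EDA

s_0 = plaintext = 0xF0CC50
s_1 = Round(s_0, k_0) = 0xC50C3A
s_2 = Round(s_1, k_1) = 0xC3A157
s_3 = Round(s_2, k_2) = 0x157EDA
s_4 = Round(s_3, k_3) = 0xEDAFF1
s_5 = Round(s_4, k_4) = 0xFF1BF2
s_6 = Round(s_5, k_5) = 0xBF2A62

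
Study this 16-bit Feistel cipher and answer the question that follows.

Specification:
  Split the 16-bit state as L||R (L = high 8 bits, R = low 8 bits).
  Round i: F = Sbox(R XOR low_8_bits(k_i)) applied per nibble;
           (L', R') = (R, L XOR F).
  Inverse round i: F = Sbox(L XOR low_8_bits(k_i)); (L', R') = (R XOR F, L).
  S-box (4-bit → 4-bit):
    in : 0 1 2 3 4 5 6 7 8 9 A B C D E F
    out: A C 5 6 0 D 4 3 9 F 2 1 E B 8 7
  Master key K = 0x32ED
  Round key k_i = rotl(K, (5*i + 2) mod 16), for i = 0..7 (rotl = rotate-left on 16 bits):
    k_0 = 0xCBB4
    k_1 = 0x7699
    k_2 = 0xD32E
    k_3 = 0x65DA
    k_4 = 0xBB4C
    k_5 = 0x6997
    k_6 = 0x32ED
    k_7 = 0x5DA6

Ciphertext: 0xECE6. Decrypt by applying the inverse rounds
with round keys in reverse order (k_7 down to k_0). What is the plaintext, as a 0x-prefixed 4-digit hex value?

0x7DE1

s_0 = ciphertext = 0xECE6
s_1 = InvRound(s_0, k_7) = 0xE4EC
s_2 = InvRound(s_1, k_6) = 0x43E4
s_3 = InvRound(s_2, k_5) = 0x5443
s_4 = InvRound(s_3, k_4) = 0x8A54
s_5 = InvRound(s_4, k_3) = 0x8E8A
s_6 = InvRound(s_5, k_2) = 0xA08E
s_7 = InvRound(s_6, k_1) = 0xE1A0
s_8 = InvRound(s_7, k_0) = 0x7DE1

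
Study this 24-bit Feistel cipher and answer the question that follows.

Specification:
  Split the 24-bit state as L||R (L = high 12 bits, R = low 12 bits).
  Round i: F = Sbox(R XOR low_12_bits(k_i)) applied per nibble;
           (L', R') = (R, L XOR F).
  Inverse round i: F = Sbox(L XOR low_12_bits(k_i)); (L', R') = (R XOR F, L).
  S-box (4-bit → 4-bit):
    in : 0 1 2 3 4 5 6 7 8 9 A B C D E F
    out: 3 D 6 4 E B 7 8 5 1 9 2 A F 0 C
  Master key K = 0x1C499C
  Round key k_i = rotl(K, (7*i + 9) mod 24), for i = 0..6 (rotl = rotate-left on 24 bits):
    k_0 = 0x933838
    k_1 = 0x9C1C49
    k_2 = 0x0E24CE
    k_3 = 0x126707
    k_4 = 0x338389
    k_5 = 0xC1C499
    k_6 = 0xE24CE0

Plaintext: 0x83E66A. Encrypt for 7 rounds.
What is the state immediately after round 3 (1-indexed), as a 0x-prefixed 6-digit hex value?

0x8C72B9

s_0 = plaintext = 0x83E66A
s_1 = Round(s_0, k_0) = 0x66A888
s_2 = Round(s_1, k_1) = 0x8888C7
s_3 = Round(s_2, k_2) = 0x8C72B9
s_4 = Round(s_3, k_3) = 0x2B93E7
s_5 = Round(s_4, k_4) = 0x3E71C9
s_6 = Round(s_5, k_5) = 0x1C9854
s_7 = Round(s_6, k_6) = 0x854FE7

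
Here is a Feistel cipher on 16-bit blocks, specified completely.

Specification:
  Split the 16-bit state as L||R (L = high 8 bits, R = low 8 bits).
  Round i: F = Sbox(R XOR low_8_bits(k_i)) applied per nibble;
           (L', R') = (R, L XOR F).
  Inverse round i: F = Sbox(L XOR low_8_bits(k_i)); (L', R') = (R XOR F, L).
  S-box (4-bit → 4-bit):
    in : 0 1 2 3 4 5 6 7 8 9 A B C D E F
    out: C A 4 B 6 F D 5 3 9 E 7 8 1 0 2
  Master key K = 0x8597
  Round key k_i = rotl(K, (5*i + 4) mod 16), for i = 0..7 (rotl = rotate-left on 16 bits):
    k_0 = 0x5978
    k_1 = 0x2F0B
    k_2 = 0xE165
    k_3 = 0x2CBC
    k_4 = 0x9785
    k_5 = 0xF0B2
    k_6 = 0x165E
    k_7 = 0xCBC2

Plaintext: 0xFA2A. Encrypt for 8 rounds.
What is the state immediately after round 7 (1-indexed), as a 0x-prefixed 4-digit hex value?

s_0 = plaintext = 0xFA2A
s_1 = Round(s_0, k_0) = 0x2A0E
s_2 = Round(s_1, k_1) = 0x0EE5
s_3 = Round(s_2, k_2) = 0xE532
s_4 = Round(s_3, k_3) = 0x32D5
s_5 = Round(s_4, k_4) = 0xD5CE
s_6 = Round(s_5, k_5) = 0xCE8D
s_7 = Round(s_6, k_6) = 0x8DD5
s_8 = Round(s_7, k_7) = 0xD528

0x8DD5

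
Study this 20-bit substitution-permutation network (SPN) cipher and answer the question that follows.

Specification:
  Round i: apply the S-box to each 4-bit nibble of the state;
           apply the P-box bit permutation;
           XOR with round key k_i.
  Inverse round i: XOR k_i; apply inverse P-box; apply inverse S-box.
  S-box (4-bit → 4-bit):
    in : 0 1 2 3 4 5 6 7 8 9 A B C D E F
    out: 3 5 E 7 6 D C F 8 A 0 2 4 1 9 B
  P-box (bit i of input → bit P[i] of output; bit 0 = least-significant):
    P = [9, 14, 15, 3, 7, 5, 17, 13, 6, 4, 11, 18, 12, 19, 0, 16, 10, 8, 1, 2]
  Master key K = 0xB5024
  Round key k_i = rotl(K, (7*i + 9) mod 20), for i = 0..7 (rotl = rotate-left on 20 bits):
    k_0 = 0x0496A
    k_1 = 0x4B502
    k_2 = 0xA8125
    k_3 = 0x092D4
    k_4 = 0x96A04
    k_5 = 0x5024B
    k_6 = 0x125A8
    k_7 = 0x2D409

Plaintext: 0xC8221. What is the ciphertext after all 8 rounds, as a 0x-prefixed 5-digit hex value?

s_0 = plaintext = 0xC8221
s_1 = Round(s_0, k_0) = 0x7E358
s_2 = Round(s_1, k_1) = 0x788DC
s_3 = Round(s_2, k_2) = 0xF04A3
s_4 = Round(s_3, k_3) = 0x84DC0
s_5 = Round(s_4, k_4) = 0x32841
s_6 = Round(s_5, k_5) = 0xA8568
s_7 = Round(s_6, k_6) = 0x60DE0
s_8 = Round(s_7, k_7) = 0xAA6CF

0xAA6CF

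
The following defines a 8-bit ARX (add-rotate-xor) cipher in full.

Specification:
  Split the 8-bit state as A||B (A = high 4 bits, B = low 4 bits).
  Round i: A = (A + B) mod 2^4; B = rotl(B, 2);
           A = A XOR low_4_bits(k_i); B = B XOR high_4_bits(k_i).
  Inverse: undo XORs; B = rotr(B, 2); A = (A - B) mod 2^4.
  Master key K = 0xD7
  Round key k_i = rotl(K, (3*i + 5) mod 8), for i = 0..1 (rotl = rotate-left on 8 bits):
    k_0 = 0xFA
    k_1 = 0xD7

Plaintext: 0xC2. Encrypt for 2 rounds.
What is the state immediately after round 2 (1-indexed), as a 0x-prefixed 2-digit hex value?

s_0 = plaintext = 0xC2
s_1 = Round(s_0, k_0) = 0x47
s_2 = Round(s_1, k_1) = 0xC0

0xC0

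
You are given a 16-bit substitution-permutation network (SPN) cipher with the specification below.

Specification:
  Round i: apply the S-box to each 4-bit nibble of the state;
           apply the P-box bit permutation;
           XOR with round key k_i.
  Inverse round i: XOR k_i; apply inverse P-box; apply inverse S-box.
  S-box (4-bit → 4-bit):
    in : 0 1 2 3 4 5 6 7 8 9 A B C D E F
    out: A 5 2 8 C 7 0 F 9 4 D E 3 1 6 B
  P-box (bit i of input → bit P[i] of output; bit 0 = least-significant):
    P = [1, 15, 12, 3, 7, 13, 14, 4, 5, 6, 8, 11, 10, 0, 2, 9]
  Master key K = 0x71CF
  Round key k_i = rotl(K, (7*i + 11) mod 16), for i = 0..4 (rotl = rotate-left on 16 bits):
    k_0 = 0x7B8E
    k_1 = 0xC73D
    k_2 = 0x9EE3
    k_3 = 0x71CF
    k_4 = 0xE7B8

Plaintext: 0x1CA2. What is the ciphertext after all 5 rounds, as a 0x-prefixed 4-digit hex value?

s_0 = plaintext = 0x1CA2
s_1 = Round(s_0, k_0) = 0xBF7A
s_2 = Round(s_1, k_1) = 0xBDC2
s_3 = Round(s_2, k_2) = 0x3C46
s_4 = Round(s_3, k_3) = 0x33BF
s_5 = Round(s_4, k_4) = 0x0DA2

0x0DA2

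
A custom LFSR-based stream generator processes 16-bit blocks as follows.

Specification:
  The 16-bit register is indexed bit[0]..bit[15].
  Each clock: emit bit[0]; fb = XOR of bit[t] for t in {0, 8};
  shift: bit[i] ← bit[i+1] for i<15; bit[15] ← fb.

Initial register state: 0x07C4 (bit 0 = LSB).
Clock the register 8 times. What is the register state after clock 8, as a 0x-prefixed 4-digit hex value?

reg_0 = 0x07C4
clock 1: out=0, reg = 0x83E2
clock 2: out=0, reg = 0xC1F1
clock 3: out=1, reg = 0x60F8
clock 4: out=0, reg = 0x307C
clock 5: out=0, reg = 0x183E
clock 6: out=0, reg = 0x0C1F
clock 7: out=1, reg = 0x860F
clock 8: out=1, reg = 0xC307

0xC307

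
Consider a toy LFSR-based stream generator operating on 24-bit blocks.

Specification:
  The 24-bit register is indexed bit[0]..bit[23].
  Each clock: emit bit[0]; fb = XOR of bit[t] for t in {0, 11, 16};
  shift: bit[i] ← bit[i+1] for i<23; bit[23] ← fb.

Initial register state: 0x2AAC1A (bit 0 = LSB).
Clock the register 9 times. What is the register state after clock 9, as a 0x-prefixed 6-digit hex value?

reg_0 = 0x2AAC1A
clock 1: out=0, reg = 0x95560D
clock 2: out=1, reg = 0x4AAB06
clock 3: out=0, reg = 0xA55583
clock 4: out=1, reg = 0x52AAC1
clock 5: out=1, reg = 0x295560
clock 6: out=0, reg = 0x94AAB0
clock 7: out=0, reg = 0xCA5558
clock 8: out=0, reg = 0x652AAC
clock 9: out=0, reg = 0x329556

0x329556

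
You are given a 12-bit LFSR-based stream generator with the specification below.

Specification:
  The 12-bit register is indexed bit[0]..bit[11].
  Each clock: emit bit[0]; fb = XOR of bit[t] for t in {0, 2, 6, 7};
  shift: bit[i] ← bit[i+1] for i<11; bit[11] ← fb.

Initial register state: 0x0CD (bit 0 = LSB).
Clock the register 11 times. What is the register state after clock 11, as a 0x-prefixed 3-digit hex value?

reg_0 = 0x0CD
clock 1: out=1, reg = 0x066
clock 2: out=0, reg = 0x033
clock 3: out=1, reg = 0x819
clock 4: out=1, reg = 0xC0C
clock 5: out=0, reg = 0xE06
clock 6: out=0, reg = 0xF03
clock 7: out=1, reg = 0xF81
clock 8: out=1, reg = 0x7C0
clock 9: out=0, reg = 0x3E0
clock 10: out=0, reg = 0x1F0
clock 11: out=0, reg = 0x0F8

0x0F8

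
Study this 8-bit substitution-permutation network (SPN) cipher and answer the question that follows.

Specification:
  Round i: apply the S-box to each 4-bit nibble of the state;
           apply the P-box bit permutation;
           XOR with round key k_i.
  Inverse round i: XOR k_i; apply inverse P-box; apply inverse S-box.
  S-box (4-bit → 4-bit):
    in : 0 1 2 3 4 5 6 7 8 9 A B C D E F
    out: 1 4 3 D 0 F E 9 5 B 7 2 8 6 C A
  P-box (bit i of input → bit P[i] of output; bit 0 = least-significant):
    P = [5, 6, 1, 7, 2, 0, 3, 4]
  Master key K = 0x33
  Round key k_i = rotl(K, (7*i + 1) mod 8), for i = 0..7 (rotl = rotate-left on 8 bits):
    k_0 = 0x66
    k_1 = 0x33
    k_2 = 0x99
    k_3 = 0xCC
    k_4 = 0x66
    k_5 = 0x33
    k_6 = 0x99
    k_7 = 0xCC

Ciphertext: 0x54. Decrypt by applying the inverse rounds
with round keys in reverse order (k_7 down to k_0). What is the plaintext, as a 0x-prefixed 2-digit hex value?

s_0 = ciphertext = 0x54
s_1 = InvRound(s_0, k_7) = 0xEC
s_2 = InvRound(s_1, k_6) = 0x92
s_3 = InvRound(s_2, k_5) = 0xB7
s_4 = InvRound(s_3, k_4) = 0xFF
s_5 = InvRound(s_4, k_3) = 0xF8
s_6 = InvRound(s_5, k_2) = 0xB2
s_7 = InvRound(s_6, k_1) = 0xBC
s_8 = InvRound(s_7, k_0) = 0xE6

0xE6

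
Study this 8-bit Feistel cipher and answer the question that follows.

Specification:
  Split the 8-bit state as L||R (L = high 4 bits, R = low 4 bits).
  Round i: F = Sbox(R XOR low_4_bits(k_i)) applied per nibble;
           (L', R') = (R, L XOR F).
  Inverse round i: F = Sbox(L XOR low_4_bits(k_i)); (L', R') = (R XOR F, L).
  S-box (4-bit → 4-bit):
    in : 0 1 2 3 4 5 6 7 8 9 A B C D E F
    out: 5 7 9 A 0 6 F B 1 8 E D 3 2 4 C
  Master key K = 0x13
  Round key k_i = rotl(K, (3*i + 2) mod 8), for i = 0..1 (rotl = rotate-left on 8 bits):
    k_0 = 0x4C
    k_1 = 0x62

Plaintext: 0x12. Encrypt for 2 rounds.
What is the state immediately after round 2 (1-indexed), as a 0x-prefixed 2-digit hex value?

0x59

s_0 = plaintext = 0x12
s_1 = Round(s_0, k_0) = 0x25
s_2 = Round(s_1, k_1) = 0x59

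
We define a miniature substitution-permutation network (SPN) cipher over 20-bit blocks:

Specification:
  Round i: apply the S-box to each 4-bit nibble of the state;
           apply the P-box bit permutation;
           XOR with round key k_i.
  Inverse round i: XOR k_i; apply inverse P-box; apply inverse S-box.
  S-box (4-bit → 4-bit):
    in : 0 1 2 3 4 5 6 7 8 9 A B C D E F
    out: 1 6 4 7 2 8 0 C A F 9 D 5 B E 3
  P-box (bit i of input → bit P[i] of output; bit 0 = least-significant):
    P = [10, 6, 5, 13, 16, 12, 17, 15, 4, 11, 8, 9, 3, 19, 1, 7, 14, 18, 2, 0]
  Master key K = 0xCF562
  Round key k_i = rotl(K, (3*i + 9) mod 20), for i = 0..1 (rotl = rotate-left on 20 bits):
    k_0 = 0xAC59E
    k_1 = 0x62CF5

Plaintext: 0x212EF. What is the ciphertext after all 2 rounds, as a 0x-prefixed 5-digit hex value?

0x7DC25

s_0 = plaintext = 0x212EF
s_1 = Round(s_0, k_0) = 0x050D8
s_2 = Round(s_1, k_1) = 0x7DC25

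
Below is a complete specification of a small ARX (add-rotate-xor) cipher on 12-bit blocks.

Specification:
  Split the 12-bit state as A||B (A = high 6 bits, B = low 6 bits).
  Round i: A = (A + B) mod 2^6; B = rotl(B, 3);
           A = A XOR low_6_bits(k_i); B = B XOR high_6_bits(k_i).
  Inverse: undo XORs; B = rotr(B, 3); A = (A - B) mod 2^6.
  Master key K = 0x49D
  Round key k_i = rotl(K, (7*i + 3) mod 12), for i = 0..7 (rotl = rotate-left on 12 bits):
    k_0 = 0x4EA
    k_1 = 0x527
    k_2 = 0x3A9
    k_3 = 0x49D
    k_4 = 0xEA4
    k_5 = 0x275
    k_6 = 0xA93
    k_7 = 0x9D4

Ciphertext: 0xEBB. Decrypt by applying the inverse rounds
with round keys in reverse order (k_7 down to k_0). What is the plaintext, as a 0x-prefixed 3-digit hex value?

0x73A

s_0 = ciphertext = 0xEBB
s_1 = InvRound(s_0, k_7) = 0x2E3
s_2 = InvRound(s_1, k_6) = 0x3C9
s_3 = InvRound(s_2, k_5) = 0xE80
s_4 = InvRound(s_3, k_4) = 0x1D7
s_5 = InvRound(s_4, k_3) = 0xCA8
s_6 = InvRound(s_5, k_2) = 0x9F4
s_7 = InvRound(s_6, k_1) = 0xF04
s_8 = InvRound(s_7, k_0) = 0x73A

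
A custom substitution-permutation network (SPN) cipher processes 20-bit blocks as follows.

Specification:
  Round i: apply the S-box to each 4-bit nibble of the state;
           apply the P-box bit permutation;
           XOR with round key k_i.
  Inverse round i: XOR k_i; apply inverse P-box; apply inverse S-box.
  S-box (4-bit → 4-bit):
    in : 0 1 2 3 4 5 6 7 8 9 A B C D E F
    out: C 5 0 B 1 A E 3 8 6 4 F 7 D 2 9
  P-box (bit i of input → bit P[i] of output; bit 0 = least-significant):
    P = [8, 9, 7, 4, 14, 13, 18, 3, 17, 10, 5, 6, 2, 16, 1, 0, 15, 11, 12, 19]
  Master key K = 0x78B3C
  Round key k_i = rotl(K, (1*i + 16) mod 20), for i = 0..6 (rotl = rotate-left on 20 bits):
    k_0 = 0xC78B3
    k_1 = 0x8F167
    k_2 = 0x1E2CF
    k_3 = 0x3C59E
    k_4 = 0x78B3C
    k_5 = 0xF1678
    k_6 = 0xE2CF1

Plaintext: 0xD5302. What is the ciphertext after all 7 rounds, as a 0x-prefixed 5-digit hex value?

s_0 = plaintext = 0xD5302
s_1 = Round(s_0, k_0) = 0x3ECFA
s_2 = Round(s_1, k_1) = 0x33DCF
s_3 = Round(s_2, k_2) = 0xE0BBA
s_4 = Round(s_3, k_3) = 0x5A975
s_5 = Round(s_4, k_4) = 0xFE50E
s_6 = Round(s_5, k_5) = 0x29030
s_7 = Round(s_6, k_6) = 0xF4C0B

0xF4C0B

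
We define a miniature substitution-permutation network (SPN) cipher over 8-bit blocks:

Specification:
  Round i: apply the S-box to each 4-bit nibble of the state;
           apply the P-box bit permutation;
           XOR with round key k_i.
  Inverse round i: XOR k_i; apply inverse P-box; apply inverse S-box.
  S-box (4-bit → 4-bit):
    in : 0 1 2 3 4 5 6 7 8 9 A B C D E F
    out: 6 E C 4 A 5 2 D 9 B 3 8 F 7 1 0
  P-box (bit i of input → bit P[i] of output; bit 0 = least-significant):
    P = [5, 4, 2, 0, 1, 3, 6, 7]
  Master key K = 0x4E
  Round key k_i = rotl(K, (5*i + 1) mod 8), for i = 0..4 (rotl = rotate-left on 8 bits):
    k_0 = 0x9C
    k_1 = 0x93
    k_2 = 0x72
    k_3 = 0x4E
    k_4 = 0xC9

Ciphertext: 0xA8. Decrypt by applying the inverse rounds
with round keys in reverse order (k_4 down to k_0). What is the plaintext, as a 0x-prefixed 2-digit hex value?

0x38

s_0 = ciphertext = 0xA8
s_1 = InvRound(s_0, k_4) = 0x38
s_2 = InvRound(s_1, k_3) = 0x5D
s_3 = InvRound(s_2, k_2) = 0xA7
s_4 = InvRound(s_3, k_1) = 0xFD
s_5 = InvRound(s_4, k_0) = 0x38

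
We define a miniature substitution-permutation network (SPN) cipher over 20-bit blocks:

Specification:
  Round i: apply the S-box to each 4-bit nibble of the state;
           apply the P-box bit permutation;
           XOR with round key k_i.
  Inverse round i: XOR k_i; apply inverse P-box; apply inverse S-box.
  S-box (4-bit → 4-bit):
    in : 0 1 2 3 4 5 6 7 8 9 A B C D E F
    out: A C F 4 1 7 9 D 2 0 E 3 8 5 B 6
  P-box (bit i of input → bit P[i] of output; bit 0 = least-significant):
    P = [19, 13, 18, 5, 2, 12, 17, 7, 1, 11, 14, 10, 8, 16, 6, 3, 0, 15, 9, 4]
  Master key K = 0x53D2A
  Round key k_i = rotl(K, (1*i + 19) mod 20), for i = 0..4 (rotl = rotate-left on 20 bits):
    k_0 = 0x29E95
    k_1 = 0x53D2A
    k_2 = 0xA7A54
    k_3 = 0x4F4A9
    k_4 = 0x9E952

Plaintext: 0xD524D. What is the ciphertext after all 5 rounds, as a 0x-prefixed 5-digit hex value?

s_0 = plaintext = 0xD524D
s_1 = Round(s_0, k_0) = 0xFD1D2
s_2 = Round(s_1, k_1) = 0xBDA4E
s_3 = Round(s_2, k_2) = 0x29731
s_4 = Round(s_3, k_3) = 0x2329A
s_5 = Round(s_4, k_4) = 0xD0721

0xD0721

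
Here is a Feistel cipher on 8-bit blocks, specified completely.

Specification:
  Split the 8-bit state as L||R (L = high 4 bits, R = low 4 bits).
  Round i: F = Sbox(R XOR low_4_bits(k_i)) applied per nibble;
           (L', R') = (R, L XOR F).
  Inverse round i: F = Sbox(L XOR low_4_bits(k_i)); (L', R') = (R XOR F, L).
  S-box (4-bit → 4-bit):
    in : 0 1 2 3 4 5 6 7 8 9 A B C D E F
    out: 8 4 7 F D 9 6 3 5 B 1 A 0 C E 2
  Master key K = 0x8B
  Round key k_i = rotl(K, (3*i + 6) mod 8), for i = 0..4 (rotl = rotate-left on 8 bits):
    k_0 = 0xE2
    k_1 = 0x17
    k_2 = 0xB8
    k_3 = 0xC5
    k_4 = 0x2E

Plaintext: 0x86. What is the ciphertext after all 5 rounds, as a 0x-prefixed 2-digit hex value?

s_0 = plaintext = 0x86
s_1 = Round(s_0, k_0) = 0x65
s_2 = Round(s_1, k_1) = 0x51
s_3 = Round(s_2, k_2) = 0x1E
s_4 = Round(s_3, k_3) = 0xEB
s_5 = Round(s_4, k_4) = 0xB7

0xB7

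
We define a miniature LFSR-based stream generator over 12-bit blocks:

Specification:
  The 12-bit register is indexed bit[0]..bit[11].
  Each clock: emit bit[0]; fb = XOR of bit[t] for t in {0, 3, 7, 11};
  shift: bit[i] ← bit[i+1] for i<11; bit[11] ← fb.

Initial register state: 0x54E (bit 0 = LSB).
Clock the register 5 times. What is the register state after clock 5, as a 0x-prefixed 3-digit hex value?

reg_0 = 0x54E
clock 1: out=0, reg = 0xAA7
clock 2: out=1, reg = 0xD53
clock 3: out=1, reg = 0x6A9
clock 4: out=1, reg = 0xB54
clock 5: out=0, reg = 0xDAA

0xDAA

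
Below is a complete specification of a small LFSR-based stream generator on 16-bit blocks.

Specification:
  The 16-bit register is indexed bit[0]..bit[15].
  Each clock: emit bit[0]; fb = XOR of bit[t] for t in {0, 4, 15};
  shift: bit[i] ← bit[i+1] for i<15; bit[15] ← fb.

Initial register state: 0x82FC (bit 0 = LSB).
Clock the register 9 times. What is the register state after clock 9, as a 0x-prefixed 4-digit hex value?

0x2741

reg_0 = 0x82FC
clock 1: out=0, reg = 0x417E
clock 2: out=0, reg = 0xA0BF
clock 3: out=1, reg = 0xD05F
clock 4: out=1, reg = 0xE82F
clock 5: out=1, reg = 0x7417
clock 6: out=1, reg = 0x3A0B
clock 7: out=1, reg = 0x9D05
clock 8: out=1, reg = 0x4E82
clock 9: out=0, reg = 0x2741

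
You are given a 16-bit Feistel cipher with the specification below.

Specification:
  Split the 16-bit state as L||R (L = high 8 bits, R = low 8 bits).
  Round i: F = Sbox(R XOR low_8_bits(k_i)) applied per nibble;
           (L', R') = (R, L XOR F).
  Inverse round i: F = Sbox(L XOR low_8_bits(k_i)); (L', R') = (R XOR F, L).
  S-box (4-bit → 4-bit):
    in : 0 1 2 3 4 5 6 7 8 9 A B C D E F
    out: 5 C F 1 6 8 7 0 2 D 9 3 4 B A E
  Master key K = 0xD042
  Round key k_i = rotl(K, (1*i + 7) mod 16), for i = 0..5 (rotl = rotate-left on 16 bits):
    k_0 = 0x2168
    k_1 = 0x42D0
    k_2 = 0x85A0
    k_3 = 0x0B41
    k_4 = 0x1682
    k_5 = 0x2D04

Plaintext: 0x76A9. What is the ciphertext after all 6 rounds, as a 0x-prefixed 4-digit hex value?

s_0 = plaintext = 0x76A9
s_1 = Round(s_0, k_0) = 0xA93A
s_2 = Round(s_1, k_1) = 0x3A00
s_3 = Round(s_2, k_2) = 0x00AF
s_4 = Round(s_3, k_3) = 0xAFAA
s_5 = Round(s_4, k_4) = 0xAA5D
s_6 = Round(s_5, k_5) = 0x5D27

0x5D27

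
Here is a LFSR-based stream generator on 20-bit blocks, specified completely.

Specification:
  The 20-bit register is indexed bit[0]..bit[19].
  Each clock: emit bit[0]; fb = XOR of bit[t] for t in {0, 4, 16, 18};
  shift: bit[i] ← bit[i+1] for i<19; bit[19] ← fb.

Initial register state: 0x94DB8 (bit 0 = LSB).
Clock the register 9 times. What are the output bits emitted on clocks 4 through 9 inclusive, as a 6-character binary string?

111011

reg_0 = 0x94DB8
clock 1: out=0, reg = 0x4A6DC
clock 2: out=0, reg = 0x2536E
clock 3: out=0, reg = 0x129B7
clock 4: out=1, reg = 0x894DB
clock 5: out=1, reg = 0x44A6D
clock 6: out=1, reg = 0x22536
clock 7: out=0, reg = 0x9129B
clock 8: out=1, reg = 0xC894D
clock 9: out=1, reg = 0x644A6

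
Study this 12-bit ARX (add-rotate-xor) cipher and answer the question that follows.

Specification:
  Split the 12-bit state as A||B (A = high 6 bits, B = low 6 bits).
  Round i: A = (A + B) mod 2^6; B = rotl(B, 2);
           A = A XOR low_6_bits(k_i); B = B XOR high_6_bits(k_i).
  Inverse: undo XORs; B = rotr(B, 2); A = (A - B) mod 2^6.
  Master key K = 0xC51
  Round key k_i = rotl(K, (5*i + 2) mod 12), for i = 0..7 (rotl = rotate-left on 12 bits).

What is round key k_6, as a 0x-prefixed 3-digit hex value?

K = 0xC51
k_0 = rotl(K, (5*0+2) mod 12) = rotl(K, 2) = 0x147
k_1 = rotl(K, (5*1+2) mod 12) = rotl(K, 7) = 0x8E2
k_2 = rotl(K, (5*2+2) mod 12) = rotl(K, 0) = 0xC51
k_3 = rotl(K, (5*3+2) mod 12) = rotl(K, 5) = 0xA38
k_4 = rotl(K, (5*4+2) mod 12) = rotl(K, 10) = 0x714
k_5 = rotl(K, (5*5+2) mod 12) = rotl(K, 3) = 0x28E
k_6 = rotl(K, (5*6+2) mod 12) = rotl(K, 8) = 0x1C5

0x1C5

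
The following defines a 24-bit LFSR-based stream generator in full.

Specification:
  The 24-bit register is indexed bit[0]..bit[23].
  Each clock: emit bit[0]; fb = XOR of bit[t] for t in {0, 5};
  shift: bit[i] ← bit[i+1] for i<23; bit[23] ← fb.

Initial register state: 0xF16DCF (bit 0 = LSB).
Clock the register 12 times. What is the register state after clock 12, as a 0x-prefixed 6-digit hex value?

0x6A1F16

reg_0 = 0xF16DCF
clock 1: out=1, reg = 0xF8B6E7
clock 2: out=1, reg = 0x7C5B73
clock 3: out=1, reg = 0x3E2DB9
clock 4: out=1, reg = 0x1F16DC
clock 5: out=0, reg = 0x0F8B6E
clock 6: out=0, reg = 0x87C5B7
clock 7: out=1, reg = 0x43E2DB
clock 8: out=1, reg = 0xA1F16D
clock 9: out=1, reg = 0x50F8B6
clock 10: out=0, reg = 0xA87C5B
clock 11: out=1, reg = 0xD43E2D
clock 12: out=1, reg = 0x6A1F16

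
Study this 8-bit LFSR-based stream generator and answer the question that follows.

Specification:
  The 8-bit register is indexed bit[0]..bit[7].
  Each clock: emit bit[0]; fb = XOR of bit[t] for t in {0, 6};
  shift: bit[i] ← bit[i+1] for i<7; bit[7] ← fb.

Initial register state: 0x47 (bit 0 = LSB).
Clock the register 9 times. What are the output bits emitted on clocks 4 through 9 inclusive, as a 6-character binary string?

reg_0 = 0x47
clock 1: out=1, reg = 0x23
clock 2: out=1, reg = 0x91
clock 3: out=1, reg = 0xC8
clock 4: out=0, reg = 0xE4
clock 5: out=0, reg = 0xF2
clock 6: out=0, reg = 0xF9
clock 7: out=1, reg = 0x7C
clock 8: out=0, reg = 0xBE
clock 9: out=0, reg = 0x5F

000100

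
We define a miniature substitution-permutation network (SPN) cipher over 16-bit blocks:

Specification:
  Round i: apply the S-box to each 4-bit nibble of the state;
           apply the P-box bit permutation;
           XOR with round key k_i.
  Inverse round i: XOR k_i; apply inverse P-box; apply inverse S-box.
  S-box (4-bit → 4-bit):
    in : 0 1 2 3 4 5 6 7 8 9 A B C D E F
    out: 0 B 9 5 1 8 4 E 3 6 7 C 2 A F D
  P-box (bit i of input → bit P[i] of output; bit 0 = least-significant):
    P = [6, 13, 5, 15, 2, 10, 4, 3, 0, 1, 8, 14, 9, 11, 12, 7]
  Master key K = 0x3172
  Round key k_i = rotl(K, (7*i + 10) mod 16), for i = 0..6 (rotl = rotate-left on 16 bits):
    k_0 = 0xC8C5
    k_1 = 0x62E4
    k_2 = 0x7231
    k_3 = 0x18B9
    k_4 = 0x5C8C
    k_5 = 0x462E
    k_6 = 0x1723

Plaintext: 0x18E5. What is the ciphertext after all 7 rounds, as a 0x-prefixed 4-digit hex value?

0xE5CF

s_0 = plaintext = 0x18E5
s_1 = Round(s_0, k_0) = 0x465A
s_2 = Round(s_1, k_1) = 0x418C
s_3 = Round(s_2, k_2) = 0x1436
s_4 = Round(s_3, k_3) = 0x120C
s_5 = Round(s_4, k_4) = 0x360D
s_6 = Round(s_5, k_5) = 0xF52E
s_7 = Round(s_6, k_6) = 0xE5CF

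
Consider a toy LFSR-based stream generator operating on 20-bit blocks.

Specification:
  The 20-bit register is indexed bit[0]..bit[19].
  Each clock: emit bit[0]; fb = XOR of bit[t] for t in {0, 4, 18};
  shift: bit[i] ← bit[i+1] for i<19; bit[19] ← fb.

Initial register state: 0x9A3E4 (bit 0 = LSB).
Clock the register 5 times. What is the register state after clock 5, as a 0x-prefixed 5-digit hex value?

0xC4D1F

reg_0 = 0x9A3E4
clock 1: out=0, reg = 0x4D1F2
clock 2: out=0, reg = 0x268F9
clock 3: out=1, reg = 0x1347C
clock 4: out=0, reg = 0x89A3E
clock 5: out=0, reg = 0xC4D1F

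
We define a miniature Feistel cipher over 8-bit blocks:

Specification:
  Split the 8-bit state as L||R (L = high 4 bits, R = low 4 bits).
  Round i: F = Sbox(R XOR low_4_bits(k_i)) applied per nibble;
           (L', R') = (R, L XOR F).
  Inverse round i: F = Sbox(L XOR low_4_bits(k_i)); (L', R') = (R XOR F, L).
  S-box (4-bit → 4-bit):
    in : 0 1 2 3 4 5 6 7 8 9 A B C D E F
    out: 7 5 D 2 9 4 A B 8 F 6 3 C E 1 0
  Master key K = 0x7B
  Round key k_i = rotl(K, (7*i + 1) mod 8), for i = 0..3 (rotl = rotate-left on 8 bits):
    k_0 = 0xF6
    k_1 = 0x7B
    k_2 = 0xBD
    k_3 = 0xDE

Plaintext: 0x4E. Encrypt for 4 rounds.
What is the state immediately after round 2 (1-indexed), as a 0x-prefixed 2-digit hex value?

0xC5

s_0 = plaintext = 0x4E
s_1 = Round(s_0, k_0) = 0xEC
s_2 = Round(s_1, k_1) = 0xC5
s_3 = Round(s_2, k_2) = 0x54
s_4 = Round(s_3, k_3) = 0x43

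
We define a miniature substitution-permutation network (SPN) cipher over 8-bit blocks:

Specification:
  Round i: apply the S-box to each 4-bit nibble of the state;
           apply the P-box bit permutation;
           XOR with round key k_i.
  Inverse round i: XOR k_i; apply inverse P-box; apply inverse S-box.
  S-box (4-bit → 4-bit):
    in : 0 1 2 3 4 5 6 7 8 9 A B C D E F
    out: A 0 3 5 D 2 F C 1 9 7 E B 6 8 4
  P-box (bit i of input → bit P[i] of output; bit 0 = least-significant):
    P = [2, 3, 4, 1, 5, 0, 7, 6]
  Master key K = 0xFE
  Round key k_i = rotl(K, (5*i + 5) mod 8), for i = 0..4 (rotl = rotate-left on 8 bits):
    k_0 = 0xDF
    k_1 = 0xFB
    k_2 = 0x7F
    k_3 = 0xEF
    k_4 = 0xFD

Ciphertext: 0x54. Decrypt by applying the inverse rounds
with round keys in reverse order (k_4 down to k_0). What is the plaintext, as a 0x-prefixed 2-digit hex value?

0x6A

s_0 = ciphertext = 0x54
s_1 = InvRound(s_0, k_4) = 0xA5
s_2 = InvRound(s_1, k_3) = 0xE0
s_3 = InvRound(s_2, k_2) = 0xD6
s_4 = InvRound(s_3, k_1) = 0x22
s_5 = InvRound(s_4, k_0) = 0x6A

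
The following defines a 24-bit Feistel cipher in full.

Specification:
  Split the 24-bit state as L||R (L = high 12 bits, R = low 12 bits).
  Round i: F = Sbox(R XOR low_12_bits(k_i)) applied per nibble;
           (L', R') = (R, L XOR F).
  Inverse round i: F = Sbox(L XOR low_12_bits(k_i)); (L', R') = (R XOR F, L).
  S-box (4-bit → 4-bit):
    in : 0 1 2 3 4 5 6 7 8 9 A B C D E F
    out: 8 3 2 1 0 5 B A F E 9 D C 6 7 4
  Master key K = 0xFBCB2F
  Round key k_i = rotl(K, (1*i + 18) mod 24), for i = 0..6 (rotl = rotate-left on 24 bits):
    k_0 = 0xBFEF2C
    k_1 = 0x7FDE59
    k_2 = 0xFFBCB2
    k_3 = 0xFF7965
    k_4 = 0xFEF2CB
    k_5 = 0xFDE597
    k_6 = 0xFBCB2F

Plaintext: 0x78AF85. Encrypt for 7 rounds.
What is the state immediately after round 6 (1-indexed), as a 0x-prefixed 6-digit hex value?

0x94E75F

s_0 = plaintext = 0x78AF85
s_1 = Round(s_0, k_0) = 0xF85F14
s_2 = Round(s_1, k_1) = 0xF14C83
s_3 = Round(s_2, k_2) = 0xC83707
s_4 = Round(s_3, k_3) = 0x707B31
s_5 = Round(s_4, k_4) = 0xB3194E
s_6 = Round(s_5, k_5) = 0x94E75F
s_7 = Round(s_6, k_6) = 0x75F5E6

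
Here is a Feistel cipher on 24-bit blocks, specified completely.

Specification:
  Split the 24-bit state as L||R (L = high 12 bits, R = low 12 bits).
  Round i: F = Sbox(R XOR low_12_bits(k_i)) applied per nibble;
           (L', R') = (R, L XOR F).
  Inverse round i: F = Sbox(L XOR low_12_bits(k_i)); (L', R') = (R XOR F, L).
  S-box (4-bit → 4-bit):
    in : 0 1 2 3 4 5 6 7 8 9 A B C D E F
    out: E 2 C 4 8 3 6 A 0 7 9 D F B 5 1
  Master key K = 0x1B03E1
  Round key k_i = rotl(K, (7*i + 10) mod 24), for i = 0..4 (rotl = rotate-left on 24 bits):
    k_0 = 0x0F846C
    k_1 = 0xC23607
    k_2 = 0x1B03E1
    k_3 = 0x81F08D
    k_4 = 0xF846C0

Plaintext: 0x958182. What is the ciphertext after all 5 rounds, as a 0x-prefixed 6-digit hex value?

0xC6C89B

s_0 = plaintext = 0x958182
s_1 = Round(s_0, k_0) = 0x182A0D
s_2 = Round(s_1, k_1) = 0xA0DE6B
s_3 = Round(s_2, k_2) = 0xE6B104
s_4 = Round(s_3, k_3) = 0x104C6C
s_5 = Round(s_4, k_4) = 0xC6C89B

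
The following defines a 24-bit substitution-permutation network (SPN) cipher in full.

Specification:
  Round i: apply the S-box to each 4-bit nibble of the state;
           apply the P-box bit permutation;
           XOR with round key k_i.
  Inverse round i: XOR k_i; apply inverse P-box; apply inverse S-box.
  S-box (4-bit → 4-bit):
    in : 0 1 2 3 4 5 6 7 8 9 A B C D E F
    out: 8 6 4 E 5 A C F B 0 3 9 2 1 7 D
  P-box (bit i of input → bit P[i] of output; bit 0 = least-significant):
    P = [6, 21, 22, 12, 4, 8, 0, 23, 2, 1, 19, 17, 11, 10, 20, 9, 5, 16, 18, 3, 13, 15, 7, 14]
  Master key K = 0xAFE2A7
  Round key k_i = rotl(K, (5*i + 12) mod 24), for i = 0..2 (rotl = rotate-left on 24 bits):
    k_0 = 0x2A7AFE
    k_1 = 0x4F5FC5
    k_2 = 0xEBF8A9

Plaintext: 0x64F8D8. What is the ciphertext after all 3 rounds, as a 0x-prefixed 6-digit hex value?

s_0 = plaintext = 0x64F8D8
s_1 = Round(s_0, k_0) = 0x1C2008
s_2 = Round(s_1, k_1) = 0xFCCF05
s_3 = Round(s_2, k_2) = 0x408C2D

0x408C2D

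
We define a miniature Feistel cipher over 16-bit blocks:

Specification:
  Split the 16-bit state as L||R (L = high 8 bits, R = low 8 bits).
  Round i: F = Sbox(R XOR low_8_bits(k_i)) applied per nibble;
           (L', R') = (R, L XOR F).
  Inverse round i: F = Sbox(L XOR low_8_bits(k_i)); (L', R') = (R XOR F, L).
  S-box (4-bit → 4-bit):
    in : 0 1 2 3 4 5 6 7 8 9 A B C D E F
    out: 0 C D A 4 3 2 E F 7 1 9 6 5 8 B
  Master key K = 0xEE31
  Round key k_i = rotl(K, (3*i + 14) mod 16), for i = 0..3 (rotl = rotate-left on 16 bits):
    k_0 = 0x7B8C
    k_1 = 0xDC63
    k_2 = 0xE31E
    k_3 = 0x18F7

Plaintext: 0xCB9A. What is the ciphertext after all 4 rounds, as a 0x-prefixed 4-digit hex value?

0x1A3E

s_0 = plaintext = 0xCB9A
s_1 = Round(s_0, k_0) = 0x9A09
s_2 = Round(s_1, k_1) = 0x09BB
s_3 = Round(s_2, k_2) = 0xBB1A
s_4 = Round(s_3, k_3) = 0x1A3E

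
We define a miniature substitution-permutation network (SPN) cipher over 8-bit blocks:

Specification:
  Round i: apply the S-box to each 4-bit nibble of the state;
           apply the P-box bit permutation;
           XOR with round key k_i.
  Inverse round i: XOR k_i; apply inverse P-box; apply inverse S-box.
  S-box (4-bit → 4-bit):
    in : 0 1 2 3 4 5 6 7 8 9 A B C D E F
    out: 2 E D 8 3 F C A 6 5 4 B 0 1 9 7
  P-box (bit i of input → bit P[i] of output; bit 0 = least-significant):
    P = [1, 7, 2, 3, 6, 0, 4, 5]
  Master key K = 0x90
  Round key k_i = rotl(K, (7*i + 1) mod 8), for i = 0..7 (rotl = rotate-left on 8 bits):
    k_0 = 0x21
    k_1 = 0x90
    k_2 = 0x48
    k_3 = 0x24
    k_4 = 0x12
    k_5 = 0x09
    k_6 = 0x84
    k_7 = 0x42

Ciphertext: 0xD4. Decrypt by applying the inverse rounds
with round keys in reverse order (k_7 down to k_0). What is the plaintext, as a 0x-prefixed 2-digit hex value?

0x9A

s_0 = ciphertext = 0xD4
s_1 = InvRound(s_0, k_7) = 0xAF
s_2 = InvRound(s_1, k_6) = 0x7E
s_3 = InvRound(s_2, k_5) = 0x59
s_4 = InvRound(s_3, k_4) = 0x4E
s_5 = InvRound(s_4, k_3) = 0xEE
s_6 = InvRound(s_5, k_2) = 0x3F
s_7 = InvRound(s_6, k_1) = 0x75
s_8 = InvRound(s_7, k_0) = 0x9A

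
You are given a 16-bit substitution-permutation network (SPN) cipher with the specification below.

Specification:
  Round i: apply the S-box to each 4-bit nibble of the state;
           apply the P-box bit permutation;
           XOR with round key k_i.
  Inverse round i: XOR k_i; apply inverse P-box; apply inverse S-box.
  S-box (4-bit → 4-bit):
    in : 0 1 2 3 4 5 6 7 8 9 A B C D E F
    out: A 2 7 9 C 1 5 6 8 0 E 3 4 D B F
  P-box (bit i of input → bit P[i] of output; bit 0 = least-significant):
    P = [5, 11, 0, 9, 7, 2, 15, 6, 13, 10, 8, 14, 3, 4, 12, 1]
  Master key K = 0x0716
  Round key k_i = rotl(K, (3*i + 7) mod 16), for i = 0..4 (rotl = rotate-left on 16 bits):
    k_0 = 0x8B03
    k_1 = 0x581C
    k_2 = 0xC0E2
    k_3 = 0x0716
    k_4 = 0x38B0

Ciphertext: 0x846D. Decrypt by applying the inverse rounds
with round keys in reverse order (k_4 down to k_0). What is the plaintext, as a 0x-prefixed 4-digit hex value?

0x28C9

s_0 = ciphertext = 0x846D
s_1 = InvRound(s_0, k_4) = 0x2BF7
s_2 = InvRound(s_1, k_3) = 0x9B32
s_3 = InvRound(s_2, k_2) = 0x7430
s_4 = InvRound(s_3, k_1) = 0x5B1B
s_5 = InvRound(s_4, k_0) = 0x28C9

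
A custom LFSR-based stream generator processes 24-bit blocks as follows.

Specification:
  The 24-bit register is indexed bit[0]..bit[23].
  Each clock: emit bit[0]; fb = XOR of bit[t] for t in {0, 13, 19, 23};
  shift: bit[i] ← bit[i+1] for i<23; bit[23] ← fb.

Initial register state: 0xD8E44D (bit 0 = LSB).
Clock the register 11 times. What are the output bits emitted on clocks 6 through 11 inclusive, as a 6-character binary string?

010001

reg_0 = 0xD8E44D
clock 1: out=1, reg = 0x6C7226
clock 2: out=0, reg = 0x363913
clock 3: out=1, reg = 0x1B1C89
clock 4: out=1, reg = 0x0D8E44
clock 5: out=0, reg = 0x86C722
clock 6: out=0, reg = 0xC36391
clock 7: out=1, reg = 0xE1B1C8
clock 8: out=0, reg = 0x70D8E4
clock 9: out=0, reg = 0x386C72
clock 10: out=0, reg = 0x1C3639
clock 11: out=1, reg = 0x8E1B1C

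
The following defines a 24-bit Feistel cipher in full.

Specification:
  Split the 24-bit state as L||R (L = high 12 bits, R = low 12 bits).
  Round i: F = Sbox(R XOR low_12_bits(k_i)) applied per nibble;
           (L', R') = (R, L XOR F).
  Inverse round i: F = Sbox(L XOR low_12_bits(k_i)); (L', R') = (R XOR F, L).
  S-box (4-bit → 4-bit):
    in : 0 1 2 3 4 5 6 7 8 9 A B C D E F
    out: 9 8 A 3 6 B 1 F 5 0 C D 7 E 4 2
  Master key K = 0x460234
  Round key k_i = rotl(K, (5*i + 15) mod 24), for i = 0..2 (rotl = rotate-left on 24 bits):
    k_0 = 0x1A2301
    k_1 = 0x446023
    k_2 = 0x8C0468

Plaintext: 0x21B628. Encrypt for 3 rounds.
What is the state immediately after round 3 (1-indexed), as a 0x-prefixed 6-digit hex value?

s_0 = plaintext = 0x21B628
s_1 = Round(s_0, k_0) = 0x6289BB
s_2 = Round(s_1, k_1) = 0x9BB62D
s_3 = Round(s_2, k_2) = 0x62D3D0

0x62D3D0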